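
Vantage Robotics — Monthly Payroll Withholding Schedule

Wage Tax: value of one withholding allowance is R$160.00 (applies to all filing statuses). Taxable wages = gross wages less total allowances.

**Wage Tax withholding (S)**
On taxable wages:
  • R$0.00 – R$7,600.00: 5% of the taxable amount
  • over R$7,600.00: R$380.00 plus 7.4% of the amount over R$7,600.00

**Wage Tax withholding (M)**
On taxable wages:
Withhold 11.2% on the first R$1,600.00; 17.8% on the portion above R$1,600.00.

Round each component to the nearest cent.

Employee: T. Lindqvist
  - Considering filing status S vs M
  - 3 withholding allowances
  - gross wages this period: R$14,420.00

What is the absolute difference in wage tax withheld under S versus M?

Wage Tax (S): taxable = R$14,420.00 − 3×R$160.00 = R$13,940.00
  R$380.00 + 7.4% × (R$13,940.00 − R$7,600.00) = R$380.00 + 7.4% × R$6,340.00 = R$849.16
Wage Tax (M): taxable = R$14,420.00 − 3×R$160.00 = R$13,940.00
  R$179.20 + 17.8% × (R$13,940.00 − R$1,600.00) = R$179.20 + 17.8% × R$12,340.00 = R$2,375.72
Difference: |R$849.16 − R$2,375.72| = R$1,526.56 (higher under M)

R$1,526.56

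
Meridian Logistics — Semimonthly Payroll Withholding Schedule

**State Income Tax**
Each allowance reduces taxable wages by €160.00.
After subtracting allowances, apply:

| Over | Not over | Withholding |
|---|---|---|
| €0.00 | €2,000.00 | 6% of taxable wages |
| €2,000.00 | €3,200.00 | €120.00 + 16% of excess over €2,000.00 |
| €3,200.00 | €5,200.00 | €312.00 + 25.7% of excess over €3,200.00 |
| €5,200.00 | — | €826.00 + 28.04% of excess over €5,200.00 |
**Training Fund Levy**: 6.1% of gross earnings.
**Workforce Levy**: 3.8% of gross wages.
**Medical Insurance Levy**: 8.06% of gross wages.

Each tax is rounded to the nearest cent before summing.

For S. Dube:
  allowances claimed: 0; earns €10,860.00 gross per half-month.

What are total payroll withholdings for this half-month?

€4,363.52

State Income Tax: taxable = €10,860.00
  €826.00 + 28.04% × (€10,860.00 − €5,200.00) = €826.00 + 28.04% × €5,660.00 = €2,413.06
Training Fund Levy: 6.1% × €10,860.00 = €662.46
Workforce Levy: 3.8% × €10,860.00 = €412.68
Medical Insurance Levy: 8.06% × €10,860.00 = €875.32
Total: €2,413.06 + €662.46 + €412.68 + €875.32 = €4,363.52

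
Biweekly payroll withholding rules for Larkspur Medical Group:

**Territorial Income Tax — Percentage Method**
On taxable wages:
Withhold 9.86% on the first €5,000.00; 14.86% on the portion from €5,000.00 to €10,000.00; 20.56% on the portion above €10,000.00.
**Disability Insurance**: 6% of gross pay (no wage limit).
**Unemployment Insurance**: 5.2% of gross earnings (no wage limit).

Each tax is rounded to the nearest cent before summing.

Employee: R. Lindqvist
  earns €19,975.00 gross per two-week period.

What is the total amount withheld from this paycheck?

€5,524.06

Territorial Income Tax: taxable = €19,975.00
  €1,236.00 + 20.56% × (€19,975.00 − €10,000.00) = €1,236.00 + 20.56% × €9,975.00 = €3,286.86
Disability Insurance: 6% × €19,975.00 = €1,198.50
Unemployment Insurance: 5.2% × €19,975.00 = €1,038.70
Total: €3,286.86 + €1,198.50 + €1,038.70 = €5,524.06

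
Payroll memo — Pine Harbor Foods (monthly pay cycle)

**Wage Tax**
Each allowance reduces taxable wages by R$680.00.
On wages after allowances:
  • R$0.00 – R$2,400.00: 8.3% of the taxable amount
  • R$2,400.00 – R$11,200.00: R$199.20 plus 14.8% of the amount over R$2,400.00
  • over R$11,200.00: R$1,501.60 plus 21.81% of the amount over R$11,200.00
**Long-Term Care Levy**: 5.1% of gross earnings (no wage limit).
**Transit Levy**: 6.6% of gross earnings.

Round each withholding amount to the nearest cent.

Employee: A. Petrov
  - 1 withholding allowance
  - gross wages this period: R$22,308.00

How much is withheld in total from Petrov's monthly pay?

R$6,385.99

Wage Tax: taxable = R$22,308.00 − 1×R$680.00 = R$21,628.00
  R$1,501.60 + 21.81% × (R$21,628.00 − R$11,200.00) = R$1,501.60 + 21.81% × R$10,428.00 = R$3,775.95
Long-Term Care Levy: 5.1% × R$22,308.00 = R$1,137.71
Transit Levy: 6.6% × R$22,308.00 = R$1,472.33
Total: R$3,775.95 + R$1,137.71 + R$1,472.33 = R$6,385.99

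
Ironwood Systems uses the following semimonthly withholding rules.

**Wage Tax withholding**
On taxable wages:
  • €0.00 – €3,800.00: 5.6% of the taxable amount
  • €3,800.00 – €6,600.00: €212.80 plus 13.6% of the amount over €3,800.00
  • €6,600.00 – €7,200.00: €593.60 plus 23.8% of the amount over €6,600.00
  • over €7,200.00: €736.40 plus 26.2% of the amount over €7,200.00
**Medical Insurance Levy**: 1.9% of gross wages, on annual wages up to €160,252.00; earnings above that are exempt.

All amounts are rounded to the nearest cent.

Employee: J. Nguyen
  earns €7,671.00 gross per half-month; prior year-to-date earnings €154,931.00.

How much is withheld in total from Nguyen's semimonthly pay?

Wage Tax: taxable = €7,671.00
  €736.40 + 26.2% × (€7,671.00 − €7,200.00) = €736.40 + 26.2% × €471.00 = €859.80
Medical Insurance Levy: cap €160,252.00 − YTD €154,931.00 = €5,321.00 subject; 1.9% × €5,321.00 = €101.10
Total: €859.80 + €101.10 = €960.90

€960.90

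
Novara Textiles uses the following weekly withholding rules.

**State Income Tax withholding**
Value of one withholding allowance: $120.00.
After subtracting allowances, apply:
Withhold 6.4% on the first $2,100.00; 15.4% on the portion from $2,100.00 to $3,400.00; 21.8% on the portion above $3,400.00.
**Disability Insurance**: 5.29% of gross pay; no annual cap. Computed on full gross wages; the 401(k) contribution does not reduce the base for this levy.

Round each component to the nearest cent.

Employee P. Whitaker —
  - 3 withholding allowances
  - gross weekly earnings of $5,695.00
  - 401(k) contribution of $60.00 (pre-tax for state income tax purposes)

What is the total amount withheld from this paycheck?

$1,044.62

State Income Tax: taxable = $5,695.00 − $60.00 − 3×$120.00 = $5,275.00
  $334.60 + 21.8% × ($5,275.00 − $3,400.00) = $334.60 + 21.8% × $1,875.00 = $743.35
Disability Insurance: 5.29% × $5,695.00 = $301.27
Total: $743.35 + $301.27 = $1,044.62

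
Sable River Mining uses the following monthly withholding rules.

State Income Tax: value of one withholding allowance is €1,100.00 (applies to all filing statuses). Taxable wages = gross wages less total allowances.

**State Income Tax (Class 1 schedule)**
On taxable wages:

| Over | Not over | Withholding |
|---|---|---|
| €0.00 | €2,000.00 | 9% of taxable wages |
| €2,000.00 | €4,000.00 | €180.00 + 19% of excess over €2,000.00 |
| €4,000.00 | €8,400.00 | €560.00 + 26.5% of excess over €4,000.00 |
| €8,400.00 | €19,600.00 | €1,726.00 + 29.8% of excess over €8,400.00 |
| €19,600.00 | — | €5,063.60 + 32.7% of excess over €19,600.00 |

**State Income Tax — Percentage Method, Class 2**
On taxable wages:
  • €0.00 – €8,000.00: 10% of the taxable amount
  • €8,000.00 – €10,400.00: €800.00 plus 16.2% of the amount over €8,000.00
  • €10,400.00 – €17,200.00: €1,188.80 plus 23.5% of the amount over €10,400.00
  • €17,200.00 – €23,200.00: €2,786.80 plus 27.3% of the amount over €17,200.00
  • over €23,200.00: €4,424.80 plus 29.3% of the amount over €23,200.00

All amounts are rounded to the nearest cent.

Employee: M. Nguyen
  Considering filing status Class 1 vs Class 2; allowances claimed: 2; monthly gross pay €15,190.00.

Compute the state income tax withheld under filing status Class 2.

State Income Tax (Class 2): taxable = €15,190.00 − 2×€1,100.00 = €12,990.00
  €1,188.80 + 23.5% × (€12,990.00 − €10,400.00) = €1,188.80 + 23.5% × €2,590.00 = €1,797.45

€1,797.45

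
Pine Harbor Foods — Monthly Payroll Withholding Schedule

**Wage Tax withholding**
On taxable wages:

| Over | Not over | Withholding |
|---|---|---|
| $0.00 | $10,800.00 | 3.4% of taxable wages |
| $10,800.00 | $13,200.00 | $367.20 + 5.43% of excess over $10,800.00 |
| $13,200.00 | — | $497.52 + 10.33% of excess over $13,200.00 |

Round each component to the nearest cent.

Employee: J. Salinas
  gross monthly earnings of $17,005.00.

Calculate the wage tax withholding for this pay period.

Wage Tax: taxable = $17,005.00
  $497.52 + 10.33% × ($17,005.00 − $13,200.00) = $497.52 + 10.33% × $3,805.00 = $890.58

$890.58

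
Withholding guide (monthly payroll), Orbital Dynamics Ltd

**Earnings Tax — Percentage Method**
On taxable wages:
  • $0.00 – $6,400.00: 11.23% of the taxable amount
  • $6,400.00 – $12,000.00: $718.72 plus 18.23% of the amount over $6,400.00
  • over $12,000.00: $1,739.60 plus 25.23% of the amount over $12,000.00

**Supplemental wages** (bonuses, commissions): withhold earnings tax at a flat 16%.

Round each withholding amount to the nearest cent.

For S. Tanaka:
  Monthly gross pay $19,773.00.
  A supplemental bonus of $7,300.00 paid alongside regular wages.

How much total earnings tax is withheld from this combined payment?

$4,868.73

Earnings Tax: taxable = $19,773.00
  $1,739.60 + 25.23% × ($19,773.00 − $12,000.00) = $1,739.60 + 25.23% × $7,773.00 = $3,700.73
Supplemental (16% flat on bonus): 16% × $7,300.00 = $1,168.00
Total earnings tax: $3,700.73 + $1,168.00 = $4,868.73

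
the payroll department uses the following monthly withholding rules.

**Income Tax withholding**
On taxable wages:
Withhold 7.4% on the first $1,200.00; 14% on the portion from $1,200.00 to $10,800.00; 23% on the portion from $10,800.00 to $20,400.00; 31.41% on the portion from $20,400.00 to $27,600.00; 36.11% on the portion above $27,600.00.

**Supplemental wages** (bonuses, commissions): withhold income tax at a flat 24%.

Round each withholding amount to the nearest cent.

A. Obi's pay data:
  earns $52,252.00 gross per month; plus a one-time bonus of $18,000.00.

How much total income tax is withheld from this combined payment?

$19,124.16

Income Tax: taxable = $52,252.00
  $5,902.32 + 36.11% × ($52,252.00 − $27,600.00) = $5,902.32 + 36.11% × $24,652.00 = $14,804.16
Supplemental (24% flat on bonus): 24% × $18,000.00 = $4,320.00
Total income tax: $14,804.16 + $4,320.00 = $19,124.16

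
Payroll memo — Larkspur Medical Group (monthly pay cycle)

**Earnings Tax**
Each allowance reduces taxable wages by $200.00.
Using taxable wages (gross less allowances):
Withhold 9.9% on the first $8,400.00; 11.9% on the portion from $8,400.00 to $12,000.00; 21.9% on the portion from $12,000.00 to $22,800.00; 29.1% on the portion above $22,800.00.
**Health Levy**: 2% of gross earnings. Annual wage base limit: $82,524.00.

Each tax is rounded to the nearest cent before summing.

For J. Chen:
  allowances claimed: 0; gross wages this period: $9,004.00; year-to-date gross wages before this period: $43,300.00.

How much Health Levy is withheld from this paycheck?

$180.08

Health Levy: 2% × $9,004.00 = $180.08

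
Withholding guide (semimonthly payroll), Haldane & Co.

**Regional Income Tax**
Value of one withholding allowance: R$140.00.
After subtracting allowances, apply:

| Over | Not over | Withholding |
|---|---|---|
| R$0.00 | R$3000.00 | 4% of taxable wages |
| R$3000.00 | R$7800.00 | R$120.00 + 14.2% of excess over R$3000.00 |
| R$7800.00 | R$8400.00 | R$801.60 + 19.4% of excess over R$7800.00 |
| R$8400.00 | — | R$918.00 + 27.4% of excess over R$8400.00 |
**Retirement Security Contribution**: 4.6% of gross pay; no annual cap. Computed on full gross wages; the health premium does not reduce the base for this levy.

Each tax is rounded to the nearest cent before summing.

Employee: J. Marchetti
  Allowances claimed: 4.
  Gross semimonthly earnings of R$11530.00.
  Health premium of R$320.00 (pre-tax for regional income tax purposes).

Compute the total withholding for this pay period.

R$2064.88

Regional Income Tax: taxable = R$11530.00 − R$320.00 − 4×R$140.00 = R$10650.00
  R$918.00 + 27.4% × (R$10650.00 − R$8400.00) = R$918.00 + 27.4% × R$2250.00 = R$1534.50
Retirement Security Contribution: 4.6% × R$11530.00 = R$530.38
Total: R$1534.50 + R$530.38 = R$2064.88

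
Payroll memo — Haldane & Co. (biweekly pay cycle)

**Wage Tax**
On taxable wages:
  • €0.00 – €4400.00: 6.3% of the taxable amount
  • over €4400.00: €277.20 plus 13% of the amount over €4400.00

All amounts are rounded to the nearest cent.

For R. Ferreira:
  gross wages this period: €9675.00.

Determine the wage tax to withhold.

Wage Tax: taxable = €9675.00
  €277.20 + 13% × (€9675.00 − €4400.00) = €277.20 + 13% × €5275.00 = €962.95

€962.95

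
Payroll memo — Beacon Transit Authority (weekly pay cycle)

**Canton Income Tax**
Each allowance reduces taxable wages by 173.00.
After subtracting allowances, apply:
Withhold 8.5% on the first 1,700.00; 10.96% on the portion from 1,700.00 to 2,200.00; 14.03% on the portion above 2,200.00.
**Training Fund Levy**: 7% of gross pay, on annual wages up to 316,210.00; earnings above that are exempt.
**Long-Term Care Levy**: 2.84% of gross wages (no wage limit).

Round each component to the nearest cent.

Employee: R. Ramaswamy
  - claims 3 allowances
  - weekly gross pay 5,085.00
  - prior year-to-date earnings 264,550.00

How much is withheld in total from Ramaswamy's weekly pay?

Canton Income Tax: taxable = 5,085.00 − 3×173.00 = 4,566.00
  199.30 + 14.03% × (4,566.00 − 2,200.00) = 199.30 + 14.03% × 2,366.00 = 531.25
Training Fund Levy: 7% × 5,085.00 = 355.95
Long-Term Care Levy: 2.84% × 5,085.00 = 144.41
Total: 531.25 + 355.95 + 144.41 = 1,031.61

1,031.61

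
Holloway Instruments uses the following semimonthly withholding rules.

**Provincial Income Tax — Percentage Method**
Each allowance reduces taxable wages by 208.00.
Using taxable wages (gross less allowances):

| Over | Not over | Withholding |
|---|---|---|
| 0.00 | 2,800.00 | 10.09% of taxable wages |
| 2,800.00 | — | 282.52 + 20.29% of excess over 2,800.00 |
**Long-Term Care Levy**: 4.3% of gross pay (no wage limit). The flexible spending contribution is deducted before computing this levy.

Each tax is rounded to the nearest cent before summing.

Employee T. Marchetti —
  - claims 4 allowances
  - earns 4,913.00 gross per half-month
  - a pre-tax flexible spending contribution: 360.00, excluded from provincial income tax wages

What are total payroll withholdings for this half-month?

Provincial Income Tax: taxable = 4,913.00 − 360.00 − 4×208.00 = 3,721.00
  282.52 + 20.29% × (3,721.00 − 2,800.00) = 282.52 + 20.29% × 921.00 = 469.39
Long-Term Care Levy: 4.3% × 4,553.00 = 195.78
Total: 469.39 + 195.78 = 665.17

665.17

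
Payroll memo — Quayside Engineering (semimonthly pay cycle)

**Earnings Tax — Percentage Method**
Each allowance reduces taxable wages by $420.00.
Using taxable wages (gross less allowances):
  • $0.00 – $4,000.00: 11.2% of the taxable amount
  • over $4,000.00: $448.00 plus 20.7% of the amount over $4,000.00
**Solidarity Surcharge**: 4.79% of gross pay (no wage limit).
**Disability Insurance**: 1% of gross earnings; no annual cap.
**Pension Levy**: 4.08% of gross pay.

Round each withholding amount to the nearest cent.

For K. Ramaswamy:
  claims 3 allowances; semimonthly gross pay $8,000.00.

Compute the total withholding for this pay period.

$1,804.78

Earnings Tax: taxable = $8,000.00 − 3×$420.00 = $6,740.00
  $448.00 + 20.7% × ($6,740.00 − $4,000.00) = $448.00 + 20.7% × $2,740.00 = $1,015.18
Solidarity Surcharge: 4.79% × $8,000.00 = $383.20
Disability Insurance: 1% × $8,000.00 = $80.00
Pension Levy: 4.08% × $8,000.00 = $326.40
Total: $1,015.18 + $383.20 + $80.00 + $326.40 = $1,804.78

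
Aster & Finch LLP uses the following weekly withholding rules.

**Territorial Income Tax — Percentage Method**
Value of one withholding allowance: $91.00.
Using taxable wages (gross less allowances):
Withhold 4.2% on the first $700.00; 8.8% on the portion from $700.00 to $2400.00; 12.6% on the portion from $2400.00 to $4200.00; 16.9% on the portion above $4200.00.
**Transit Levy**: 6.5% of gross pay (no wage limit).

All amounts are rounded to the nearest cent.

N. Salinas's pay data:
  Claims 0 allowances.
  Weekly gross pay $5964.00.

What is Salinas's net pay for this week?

$4872.42

Territorial Income Tax: taxable = $5964.00
  $405.80 + 16.9% × ($5964.00 − $4200.00) = $405.80 + 16.9% × $1764.00 = $703.92
Transit Levy: 6.5% × $5964.00 = $387.66
Total withheld: $703.92 + $387.66 = $1091.58
Net pay: $5964.00 − $1091.58 = $4872.42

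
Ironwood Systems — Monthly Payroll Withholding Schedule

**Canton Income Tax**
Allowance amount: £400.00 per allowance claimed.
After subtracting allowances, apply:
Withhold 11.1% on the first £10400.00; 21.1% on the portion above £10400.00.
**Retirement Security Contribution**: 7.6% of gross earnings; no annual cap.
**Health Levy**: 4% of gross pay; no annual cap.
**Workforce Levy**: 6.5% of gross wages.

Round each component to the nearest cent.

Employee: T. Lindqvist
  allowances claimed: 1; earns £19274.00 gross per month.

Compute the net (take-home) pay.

Canton Income Tax: taxable = £19274.00 − 1×£400.00 = £18874.00
  £1154.40 + 21.1% × (£18874.00 − £10400.00) = £1154.40 + 21.1% × £8474.00 = £2942.41
Retirement Security Contribution: 7.6% × £19274.00 = £1464.82
Health Levy: 4% × £19274.00 = £770.96
Workforce Levy: 6.5% × £19274.00 = £1252.81
Total withheld: £2942.41 + £1464.82 + £770.96 + £1252.81 = £6431.00
Net pay: £19274.00 − £6431.00 = £12843.00

£12843.00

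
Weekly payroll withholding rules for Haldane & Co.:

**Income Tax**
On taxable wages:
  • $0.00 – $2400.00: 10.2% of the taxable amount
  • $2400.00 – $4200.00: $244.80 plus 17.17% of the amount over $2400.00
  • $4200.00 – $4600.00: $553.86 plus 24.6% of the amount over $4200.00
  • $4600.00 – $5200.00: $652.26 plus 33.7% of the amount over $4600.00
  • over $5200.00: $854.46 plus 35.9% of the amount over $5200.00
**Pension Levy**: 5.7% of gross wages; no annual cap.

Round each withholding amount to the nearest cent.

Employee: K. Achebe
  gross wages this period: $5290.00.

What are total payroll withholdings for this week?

$1188.30

Income Tax: taxable = $5290.00
  $854.46 + 35.9% × ($5290.00 − $5200.00) = $854.46 + 35.9% × $90.00 = $886.77
Pension Levy: 5.7% × $5290.00 = $301.53
Total: $886.77 + $301.53 = $1188.30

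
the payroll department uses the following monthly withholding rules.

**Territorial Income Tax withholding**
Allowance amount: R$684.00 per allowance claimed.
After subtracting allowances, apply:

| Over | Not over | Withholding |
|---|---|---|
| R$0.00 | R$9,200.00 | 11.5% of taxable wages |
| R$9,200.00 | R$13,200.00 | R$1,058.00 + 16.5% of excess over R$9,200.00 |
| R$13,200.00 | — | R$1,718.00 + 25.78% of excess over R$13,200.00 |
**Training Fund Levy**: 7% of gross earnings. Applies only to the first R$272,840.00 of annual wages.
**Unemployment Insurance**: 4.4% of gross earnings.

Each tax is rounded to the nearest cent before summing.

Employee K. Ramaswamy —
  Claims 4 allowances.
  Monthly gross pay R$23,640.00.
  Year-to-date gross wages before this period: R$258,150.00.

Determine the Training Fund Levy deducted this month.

R$1,028.30

Training Fund Levy: cap R$272,840.00 − YTD R$258,150.00 = R$14,690.00 subject; 7% × R$14,690.00 = R$1,028.30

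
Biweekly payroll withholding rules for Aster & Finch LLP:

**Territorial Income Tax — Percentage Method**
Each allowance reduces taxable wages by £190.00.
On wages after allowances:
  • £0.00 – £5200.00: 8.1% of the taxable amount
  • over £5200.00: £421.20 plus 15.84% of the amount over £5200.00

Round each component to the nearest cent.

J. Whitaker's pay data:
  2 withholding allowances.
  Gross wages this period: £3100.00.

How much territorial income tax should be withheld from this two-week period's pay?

£220.32

Territorial Income Tax: taxable = £3100.00 − 2×£190.00 = £2720.00
  8.1% × £2720.00 = £220.32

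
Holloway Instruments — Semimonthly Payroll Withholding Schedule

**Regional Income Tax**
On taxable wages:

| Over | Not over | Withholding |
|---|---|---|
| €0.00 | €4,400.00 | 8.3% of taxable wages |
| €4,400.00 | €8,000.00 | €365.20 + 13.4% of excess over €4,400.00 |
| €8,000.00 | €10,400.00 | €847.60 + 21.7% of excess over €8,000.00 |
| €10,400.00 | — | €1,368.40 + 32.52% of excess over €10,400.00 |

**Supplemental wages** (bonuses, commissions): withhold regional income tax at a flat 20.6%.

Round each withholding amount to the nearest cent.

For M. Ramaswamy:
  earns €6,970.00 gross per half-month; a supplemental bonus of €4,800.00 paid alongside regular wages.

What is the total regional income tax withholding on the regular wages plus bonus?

Regional Income Tax: taxable = €6,970.00
  €365.20 + 13.4% × (€6,970.00 − €4,400.00) = €365.20 + 13.4% × €2,570.00 = €709.58
Supplemental (20.6% flat on bonus): 20.6% × €4,800.00 = €988.80
Total regional income tax: €709.58 + €988.80 = €1,698.38

€1,698.38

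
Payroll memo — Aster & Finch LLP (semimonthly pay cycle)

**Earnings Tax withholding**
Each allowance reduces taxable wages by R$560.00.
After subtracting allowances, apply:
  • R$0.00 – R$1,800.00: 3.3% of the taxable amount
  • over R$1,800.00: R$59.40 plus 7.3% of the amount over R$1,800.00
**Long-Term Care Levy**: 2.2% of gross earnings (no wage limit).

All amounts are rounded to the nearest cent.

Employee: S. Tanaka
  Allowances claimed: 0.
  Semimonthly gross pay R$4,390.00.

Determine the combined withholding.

Earnings Tax: taxable = R$4,390.00
  R$59.40 + 7.3% × (R$4,390.00 − R$1,800.00) = R$59.40 + 7.3% × R$2,590.00 = R$248.47
Long-Term Care Levy: 2.2% × R$4,390.00 = R$96.58
Total: R$248.47 + R$96.58 = R$345.05

R$345.05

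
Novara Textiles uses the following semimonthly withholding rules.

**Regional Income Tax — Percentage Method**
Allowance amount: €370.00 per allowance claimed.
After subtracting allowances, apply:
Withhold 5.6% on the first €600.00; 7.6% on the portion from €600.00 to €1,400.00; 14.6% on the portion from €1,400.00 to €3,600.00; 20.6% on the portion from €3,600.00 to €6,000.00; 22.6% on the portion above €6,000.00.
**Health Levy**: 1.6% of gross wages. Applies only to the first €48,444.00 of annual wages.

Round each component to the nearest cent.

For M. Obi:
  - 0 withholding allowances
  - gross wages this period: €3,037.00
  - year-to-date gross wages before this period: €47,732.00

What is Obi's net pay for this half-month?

€2,692.21

Regional Income Tax: taxable = €3,037.00
  €94.40 + 14.6% × (€3,037.00 − €1,400.00) = €94.40 + 14.6% × €1,637.00 = €333.40
Health Levy: cap €48,444.00 − YTD €47,732.00 = €712.00 subject; 1.6% × €712.00 = €11.39
Total withheld: €333.40 + €11.39 = €344.79
Net pay: €3,037.00 − €344.79 = €2,692.21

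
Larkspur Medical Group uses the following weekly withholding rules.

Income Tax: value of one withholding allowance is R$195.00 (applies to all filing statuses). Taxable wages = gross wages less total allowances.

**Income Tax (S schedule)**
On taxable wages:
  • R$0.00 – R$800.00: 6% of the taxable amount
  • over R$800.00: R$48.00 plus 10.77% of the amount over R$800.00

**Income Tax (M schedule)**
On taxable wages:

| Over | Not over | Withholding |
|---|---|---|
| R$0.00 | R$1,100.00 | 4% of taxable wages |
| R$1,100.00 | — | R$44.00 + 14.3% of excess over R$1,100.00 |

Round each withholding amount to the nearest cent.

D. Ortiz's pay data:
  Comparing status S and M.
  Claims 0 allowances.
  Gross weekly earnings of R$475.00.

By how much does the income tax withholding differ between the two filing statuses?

R$9.50

Income Tax (S): taxable = R$475.00
  6% × R$475.00 = R$28.50
Income Tax (M): taxable = R$475.00
  4% × R$475.00 = R$19.00
Difference: |R$28.50 − R$19.00| = R$9.50 (higher under S)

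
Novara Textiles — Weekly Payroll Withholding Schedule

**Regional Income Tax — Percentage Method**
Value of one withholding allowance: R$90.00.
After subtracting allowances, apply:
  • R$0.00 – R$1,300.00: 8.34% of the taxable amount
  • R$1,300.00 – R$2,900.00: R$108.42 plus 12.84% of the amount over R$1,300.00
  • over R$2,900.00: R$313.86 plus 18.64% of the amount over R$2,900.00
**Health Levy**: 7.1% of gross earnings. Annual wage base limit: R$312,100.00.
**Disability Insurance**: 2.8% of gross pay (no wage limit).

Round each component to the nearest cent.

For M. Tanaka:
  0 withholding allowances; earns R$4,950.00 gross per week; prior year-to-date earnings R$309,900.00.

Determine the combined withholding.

Regional Income Tax: taxable = R$4,950.00
  R$313.86 + 18.64% × (R$4,950.00 − R$2,900.00) = R$313.86 + 18.64% × R$2,050.00 = R$695.98
Health Levy: cap R$312,100.00 − YTD R$309,900.00 = R$2,200.00 subject; 7.1% × R$2,200.00 = R$156.20
Disability Insurance: 2.8% × R$4,950.00 = R$138.60
Total: R$695.98 + R$156.20 + R$138.60 = R$990.78

R$990.78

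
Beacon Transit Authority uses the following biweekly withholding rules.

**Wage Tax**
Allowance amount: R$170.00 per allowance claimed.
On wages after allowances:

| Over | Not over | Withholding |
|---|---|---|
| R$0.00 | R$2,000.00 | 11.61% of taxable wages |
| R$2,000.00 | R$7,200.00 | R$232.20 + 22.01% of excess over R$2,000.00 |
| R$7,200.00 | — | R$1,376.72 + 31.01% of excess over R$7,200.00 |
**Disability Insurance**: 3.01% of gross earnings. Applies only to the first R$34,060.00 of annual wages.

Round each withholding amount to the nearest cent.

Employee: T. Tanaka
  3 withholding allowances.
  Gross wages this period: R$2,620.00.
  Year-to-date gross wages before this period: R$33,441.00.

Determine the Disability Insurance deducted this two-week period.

Disability Insurance: cap R$34,060.00 − YTD R$33,441.00 = R$619.00 subject; 3.01% × R$619.00 = R$18.63

R$18.63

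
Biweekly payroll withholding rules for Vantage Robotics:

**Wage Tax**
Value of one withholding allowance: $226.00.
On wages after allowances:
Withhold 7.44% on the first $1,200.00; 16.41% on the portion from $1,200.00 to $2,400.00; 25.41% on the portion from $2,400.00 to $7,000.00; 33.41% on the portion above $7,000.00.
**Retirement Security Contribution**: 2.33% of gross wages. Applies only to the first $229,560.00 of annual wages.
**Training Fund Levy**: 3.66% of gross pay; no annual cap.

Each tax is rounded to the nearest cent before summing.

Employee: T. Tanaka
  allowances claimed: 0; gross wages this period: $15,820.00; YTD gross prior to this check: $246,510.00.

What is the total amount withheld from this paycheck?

$4,980.83

Wage Tax: taxable = $15,820.00
  $1,455.06 + 33.41% × ($15,820.00 − $7,000.00) = $1,455.06 + 33.41% × $8,820.00 = $4,401.82
Retirement Security Contribution: YTD $246,510.00 ≥ cap $229,560.00 → $0.00
Training Fund Levy: 3.66% × $15,820.00 = $579.01
Total: $4,401.82 + $0.00 + $579.01 = $4,980.83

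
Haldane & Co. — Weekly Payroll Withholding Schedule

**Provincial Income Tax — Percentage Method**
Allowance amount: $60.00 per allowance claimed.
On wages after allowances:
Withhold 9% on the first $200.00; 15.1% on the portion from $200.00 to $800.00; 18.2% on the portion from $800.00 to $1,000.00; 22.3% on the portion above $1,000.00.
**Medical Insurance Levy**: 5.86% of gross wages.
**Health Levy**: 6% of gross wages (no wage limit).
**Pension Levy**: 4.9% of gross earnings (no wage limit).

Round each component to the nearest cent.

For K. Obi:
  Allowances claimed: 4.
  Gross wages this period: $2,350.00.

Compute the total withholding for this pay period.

Provincial Income Tax: taxable = $2,350.00 − 4×$60.00 = $2,110.00
  $145.00 + 22.3% × ($2,110.00 − $1,000.00) = $145.00 + 22.3% × $1,110.00 = $392.53
Medical Insurance Levy: 5.86% × $2,350.00 = $137.71
Health Levy: 6% × $2,350.00 = $141.00
Pension Levy: 4.9% × $2,350.00 = $115.15
Total: $392.53 + $137.71 + $141.00 + $115.15 = $786.39

$786.39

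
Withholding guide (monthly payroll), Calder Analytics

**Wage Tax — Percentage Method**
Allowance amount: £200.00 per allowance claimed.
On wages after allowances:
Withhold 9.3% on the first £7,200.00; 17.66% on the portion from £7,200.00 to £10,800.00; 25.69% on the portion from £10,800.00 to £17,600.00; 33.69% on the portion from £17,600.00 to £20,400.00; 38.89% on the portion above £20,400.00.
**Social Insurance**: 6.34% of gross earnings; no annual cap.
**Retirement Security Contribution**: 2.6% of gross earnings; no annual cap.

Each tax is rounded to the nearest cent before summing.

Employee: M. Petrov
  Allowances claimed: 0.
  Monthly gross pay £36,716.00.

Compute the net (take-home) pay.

Wage Tax: taxable = £36,716.00
  £3,995.60 + 38.89% × (£36,716.00 − £20,400.00) = £3,995.60 + 38.89% × £16,316.00 = £10,340.89
Social Insurance: 6.34% × £36,716.00 = £2,327.79
Retirement Security Contribution: 2.6% × £36,716.00 = £954.62
Total withheld: £10,340.89 + £2,327.79 + £954.62 = £13,623.30
Net pay: £36,716.00 − £13,623.30 = £23,092.70

£23,092.70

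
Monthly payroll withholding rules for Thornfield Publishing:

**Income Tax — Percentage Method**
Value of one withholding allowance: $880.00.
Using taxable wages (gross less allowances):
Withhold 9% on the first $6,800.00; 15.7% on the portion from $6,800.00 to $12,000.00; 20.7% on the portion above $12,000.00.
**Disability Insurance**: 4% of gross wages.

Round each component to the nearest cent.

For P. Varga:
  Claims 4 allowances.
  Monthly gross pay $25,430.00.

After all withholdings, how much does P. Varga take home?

Income Tax: taxable = $25,430.00 − 4×$880.00 = $21,910.00
  $1,428.40 + 20.7% × ($21,910.00 − $12,000.00) = $1,428.40 + 20.7% × $9,910.00 = $3,479.77
Disability Insurance: 4% × $25,430.00 = $1,017.20
Total withheld: $3,479.77 + $1,017.20 = $4,496.97
Net pay: $25,430.00 − $4,496.97 = $20,933.03

$20,933.03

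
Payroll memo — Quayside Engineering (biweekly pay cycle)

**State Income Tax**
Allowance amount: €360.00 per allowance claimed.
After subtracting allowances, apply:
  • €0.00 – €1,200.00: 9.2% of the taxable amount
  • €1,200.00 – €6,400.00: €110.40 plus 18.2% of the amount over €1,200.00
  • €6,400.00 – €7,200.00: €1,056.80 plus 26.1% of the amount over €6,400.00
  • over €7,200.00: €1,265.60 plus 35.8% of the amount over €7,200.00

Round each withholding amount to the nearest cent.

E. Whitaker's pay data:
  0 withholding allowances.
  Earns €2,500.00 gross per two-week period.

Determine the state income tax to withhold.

€347.00

State Income Tax: taxable = €2,500.00
  €110.40 + 18.2% × (€2,500.00 − €1,200.00) = €110.40 + 18.2% × €1,300.00 = €347.00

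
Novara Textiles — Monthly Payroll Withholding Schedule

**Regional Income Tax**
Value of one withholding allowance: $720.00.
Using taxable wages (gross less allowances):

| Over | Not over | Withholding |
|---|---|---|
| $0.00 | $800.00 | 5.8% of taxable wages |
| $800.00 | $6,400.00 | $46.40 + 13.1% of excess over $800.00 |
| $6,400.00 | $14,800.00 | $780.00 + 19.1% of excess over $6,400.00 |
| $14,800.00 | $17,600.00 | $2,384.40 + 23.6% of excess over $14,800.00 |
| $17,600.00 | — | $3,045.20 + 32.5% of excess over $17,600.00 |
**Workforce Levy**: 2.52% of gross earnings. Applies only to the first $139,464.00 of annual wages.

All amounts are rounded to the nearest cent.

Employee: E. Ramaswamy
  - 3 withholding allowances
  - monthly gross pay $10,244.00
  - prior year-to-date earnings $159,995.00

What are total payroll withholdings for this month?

Regional Income Tax: taxable = $10,244.00 − 3×$720.00 = $8,084.00
  $780.00 + 19.1% × ($8,084.00 − $6,400.00) = $780.00 + 19.1% × $1,684.00 = $1,101.64
Workforce Levy: YTD $159,995.00 ≥ cap $139,464.00 → $0.00
Total: $1,101.64 + $0.00 = $1,101.64

$1,101.64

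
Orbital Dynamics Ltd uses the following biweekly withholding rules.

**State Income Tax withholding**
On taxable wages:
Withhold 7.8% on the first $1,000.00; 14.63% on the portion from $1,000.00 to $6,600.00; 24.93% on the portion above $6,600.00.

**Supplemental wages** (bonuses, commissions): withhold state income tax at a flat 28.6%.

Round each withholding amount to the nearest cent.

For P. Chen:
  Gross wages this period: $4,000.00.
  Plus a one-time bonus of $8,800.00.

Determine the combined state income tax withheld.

State Income Tax: taxable = $4,000.00
  $78.00 + 14.63% × ($4,000.00 − $1,000.00) = $78.00 + 14.63% × $3,000.00 = $516.90
Supplemental (28.6% flat on bonus): 28.6% × $8,800.00 = $2,516.80
Total state income tax: $516.90 + $2,516.80 = $3,033.70

$3,033.70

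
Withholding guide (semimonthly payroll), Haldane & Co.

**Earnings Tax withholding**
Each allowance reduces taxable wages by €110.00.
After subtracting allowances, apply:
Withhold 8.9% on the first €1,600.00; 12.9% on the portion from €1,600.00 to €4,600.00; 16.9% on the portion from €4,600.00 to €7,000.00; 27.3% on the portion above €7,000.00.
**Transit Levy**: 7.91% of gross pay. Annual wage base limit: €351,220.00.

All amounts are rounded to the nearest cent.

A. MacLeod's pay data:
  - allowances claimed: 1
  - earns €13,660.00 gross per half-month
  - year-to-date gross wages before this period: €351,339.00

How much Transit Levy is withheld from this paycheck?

€0.00

Transit Levy: YTD €351,339.00 ≥ cap €351,220.00 → €0.00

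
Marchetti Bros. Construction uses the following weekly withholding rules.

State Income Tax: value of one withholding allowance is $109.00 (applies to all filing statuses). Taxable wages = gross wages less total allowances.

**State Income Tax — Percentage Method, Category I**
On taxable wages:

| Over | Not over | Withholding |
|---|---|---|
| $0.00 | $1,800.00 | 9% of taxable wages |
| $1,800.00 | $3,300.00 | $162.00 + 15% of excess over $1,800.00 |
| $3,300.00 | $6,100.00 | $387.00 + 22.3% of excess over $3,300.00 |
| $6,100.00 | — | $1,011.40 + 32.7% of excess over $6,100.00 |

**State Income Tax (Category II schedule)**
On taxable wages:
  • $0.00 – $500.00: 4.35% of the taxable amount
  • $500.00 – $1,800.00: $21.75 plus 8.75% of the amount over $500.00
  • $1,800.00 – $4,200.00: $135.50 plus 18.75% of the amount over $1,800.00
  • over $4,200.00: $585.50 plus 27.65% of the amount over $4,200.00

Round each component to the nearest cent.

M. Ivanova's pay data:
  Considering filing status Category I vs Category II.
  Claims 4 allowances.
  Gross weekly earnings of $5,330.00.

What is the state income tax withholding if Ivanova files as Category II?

$777.39

State Income Tax (Category II): taxable = $5,330.00 − 4×$109.00 = $4,894.00
  $585.50 + 27.65% × ($4,894.00 − $4,200.00) = $585.50 + 27.65% × $694.00 = $777.39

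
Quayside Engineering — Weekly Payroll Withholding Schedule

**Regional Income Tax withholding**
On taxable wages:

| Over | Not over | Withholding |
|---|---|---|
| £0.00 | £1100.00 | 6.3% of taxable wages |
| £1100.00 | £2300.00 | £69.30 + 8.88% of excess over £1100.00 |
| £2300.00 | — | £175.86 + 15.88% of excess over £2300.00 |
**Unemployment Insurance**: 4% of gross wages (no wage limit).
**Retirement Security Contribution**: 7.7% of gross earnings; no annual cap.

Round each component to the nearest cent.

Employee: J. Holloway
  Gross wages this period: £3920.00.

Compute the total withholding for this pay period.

£891.76

Regional Income Tax: taxable = £3920.00
  £175.86 + 15.88% × (£3920.00 − £2300.00) = £175.86 + 15.88% × £1620.00 = £433.12
Unemployment Insurance: 4% × £3920.00 = £156.80
Retirement Security Contribution: 7.7% × £3920.00 = £301.84
Total: £433.12 + £156.80 + £301.84 = £891.76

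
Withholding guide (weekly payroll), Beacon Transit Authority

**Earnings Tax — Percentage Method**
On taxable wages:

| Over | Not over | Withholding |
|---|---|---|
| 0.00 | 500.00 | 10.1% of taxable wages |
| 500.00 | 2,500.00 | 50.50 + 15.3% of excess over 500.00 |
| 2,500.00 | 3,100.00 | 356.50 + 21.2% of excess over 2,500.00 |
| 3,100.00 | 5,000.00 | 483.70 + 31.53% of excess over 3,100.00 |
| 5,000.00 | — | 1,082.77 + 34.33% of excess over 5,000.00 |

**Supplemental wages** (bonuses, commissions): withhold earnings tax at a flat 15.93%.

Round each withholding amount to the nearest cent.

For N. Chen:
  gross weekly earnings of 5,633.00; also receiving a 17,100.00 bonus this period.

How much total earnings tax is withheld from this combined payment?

4,024.11

Earnings Tax: taxable = 5,633.00
  1,082.77 + 34.33% × (5,633.00 − 5,000.00) = 1,082.77 + 34.33% × 633.00 = 1,300.08
Supplemental (15.93% flat on bonus): 15.93% × 17,100.00 = 2,724.03
Total earnings tax: 1,300.08 + 2,724.03 = 4,024.11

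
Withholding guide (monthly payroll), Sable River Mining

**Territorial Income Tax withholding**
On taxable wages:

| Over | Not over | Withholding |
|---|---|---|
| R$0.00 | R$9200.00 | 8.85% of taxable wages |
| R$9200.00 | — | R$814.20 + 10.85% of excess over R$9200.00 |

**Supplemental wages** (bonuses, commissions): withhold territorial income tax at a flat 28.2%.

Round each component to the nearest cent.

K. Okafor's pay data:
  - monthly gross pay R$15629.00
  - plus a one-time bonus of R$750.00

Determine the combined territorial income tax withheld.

Territorial Income Tax: taxable = R$15629.00
  R$814.20 + 10.85% × (R$15629.00 − R$9200.00) = R$814.20 + 10.85% × R$6429.00 = R$1511.75
Supplemental (28.2% flat on bonus): 28.2% × R$750.00 = R$211.50
Total territorial income tax: R$1511.75 + R$211.50 = R$1723.25

R$1723.25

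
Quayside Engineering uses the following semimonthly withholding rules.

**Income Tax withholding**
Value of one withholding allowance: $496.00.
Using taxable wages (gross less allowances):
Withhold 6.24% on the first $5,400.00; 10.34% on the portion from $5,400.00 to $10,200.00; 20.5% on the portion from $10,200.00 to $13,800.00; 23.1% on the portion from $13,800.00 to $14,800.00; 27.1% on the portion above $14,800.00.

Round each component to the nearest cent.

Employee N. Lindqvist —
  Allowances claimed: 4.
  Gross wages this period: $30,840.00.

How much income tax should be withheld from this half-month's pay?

Income Tax: taxable = $30,840.00 − 4×$496.00 = $28,856.00
  $1,802.28 + 27.1% × ($28,856.00 − $14,800.00) = $1,802.28 + 27.1% × $14,056.00 = $5,611.46

$5,611.46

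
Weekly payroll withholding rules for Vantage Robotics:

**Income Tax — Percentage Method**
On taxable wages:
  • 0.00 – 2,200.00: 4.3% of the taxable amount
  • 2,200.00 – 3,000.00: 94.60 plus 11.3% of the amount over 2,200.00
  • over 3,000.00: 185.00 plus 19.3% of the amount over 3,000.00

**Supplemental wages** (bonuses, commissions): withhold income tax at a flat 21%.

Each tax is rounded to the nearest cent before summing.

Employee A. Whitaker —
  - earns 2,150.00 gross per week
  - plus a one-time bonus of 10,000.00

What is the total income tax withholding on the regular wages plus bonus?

Income Tax: taxable = 2,150.00
  4.3% × 2,150.00 = 92.45
Supplemental (21% flat on bonus): 21% × 10,000.00 = 2,100.00
Total income tax: 92.45 + 2,100.00 = 2,192.45

2,192.45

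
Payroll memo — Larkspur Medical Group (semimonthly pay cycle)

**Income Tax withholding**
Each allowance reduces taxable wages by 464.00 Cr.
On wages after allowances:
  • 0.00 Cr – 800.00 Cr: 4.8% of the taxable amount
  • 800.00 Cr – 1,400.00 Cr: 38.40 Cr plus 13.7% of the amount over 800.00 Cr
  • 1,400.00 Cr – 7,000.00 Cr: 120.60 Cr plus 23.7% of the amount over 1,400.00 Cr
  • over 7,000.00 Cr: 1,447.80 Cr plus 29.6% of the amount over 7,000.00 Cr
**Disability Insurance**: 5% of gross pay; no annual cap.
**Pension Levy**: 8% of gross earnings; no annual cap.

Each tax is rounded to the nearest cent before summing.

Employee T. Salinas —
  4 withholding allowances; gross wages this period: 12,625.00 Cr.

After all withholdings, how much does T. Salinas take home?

8,420.33 Cr

Income Tax: taxable = 12,625.00 Cr − 4×464.00 Cr = 10,769.00 Cr
  1,447.80 Cr + 29.6% × (10,769.00 Cr − 7,000.00 Cr) = 1,447.80 Cr + 29.6% × 3,769.00 Cr = 2,563.42 Cr
Disability Insurance: 5% × 12,625.00 Cr = 631.25 Cr
Pension Levy: 8% × 12,625.00 Cr = 1,010.00 Cr
Total withheld: 2,563.42 Cr + 631.25 Cr + 1,010.00 Cr = 4,204.67 Cr
Net pay: 12,625.00 Cr − 4,204.67 Cr = 8,420.33 Cr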